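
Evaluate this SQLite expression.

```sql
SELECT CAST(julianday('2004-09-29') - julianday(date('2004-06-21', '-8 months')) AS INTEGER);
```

344

Adding -8 months to 2004-06-21 gives 2003-10-21.
10 days remain in October 2003 after the 21st (31 − 21).
Full months from November 2003 through August 2004 contribute their day counts.
Then 29 days into September 2004.
Total: 10 + 30 + 31 + 31 + 29 + 31 + 30 + 31 + 30 + 31 + 31 + 29 = 344.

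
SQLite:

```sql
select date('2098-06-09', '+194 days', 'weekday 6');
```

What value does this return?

2098-12-20

Applying '+194 days' to 2098-06-09: counting 194 days forward gives 2098-12-20.
`weekday 6` advances to the next Saturday; 2098-12-20 is already a Saturday, so it stays at 2098-12-20.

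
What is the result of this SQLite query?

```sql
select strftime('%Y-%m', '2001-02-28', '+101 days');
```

2001-06

First apply '+101 days': 2001-02-28 → 2001-06-09.
`%Y-%m` extracts the year-month: 2001-06.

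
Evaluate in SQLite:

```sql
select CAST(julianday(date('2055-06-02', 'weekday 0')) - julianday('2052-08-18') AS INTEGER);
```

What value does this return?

`weekday 0` advances to the next Sunday; 2055-06-02 is a Wednesday, so it moves forward to 2055-06-06.
13 days remain in August 2052 after the 18th (31 − 18).
Full months from September 2052 through May 2055 contribute their day counts.
Then 6 days into June 2055.
Total: 13 + 30 + 31 + 30 + 31 + 31 + 28 + 31 + 30 + 31 + 30 + 31 + 31 + 30 + 31 + 30 + 31 + 31 + 28 + 31 + 30 + 31 + 30 + 31 + 31 + 30 + 31 + 30 + 31 + 31 + 28 + 31 + 30 + 31 + 6 = 1022.

1022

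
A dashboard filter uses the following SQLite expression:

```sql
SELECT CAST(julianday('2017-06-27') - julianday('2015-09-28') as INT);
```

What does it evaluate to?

2 days remain in September 2015 after the 28th (30 − 28).
Full months from October 2015 through May 2017 contribute their day counts.
Then 27 days into June 2017.
Total: 2 + 31 + 30 + 31 + 31 + 29 + 31 + 30 + 31 + 30 + 31 + 31 + 30 + 31 + 30 + 31 + 31 + 28 + 31 + 30 + 31 + 27 = 638.

638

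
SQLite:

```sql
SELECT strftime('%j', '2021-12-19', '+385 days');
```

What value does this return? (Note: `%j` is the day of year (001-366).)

First apply '+385 days': 2021-12-19 → 2023-01-08.
Day-of-year for 2023-01-08: days since 2023-01-01 inclusive = 8, zero-padded to 008.

008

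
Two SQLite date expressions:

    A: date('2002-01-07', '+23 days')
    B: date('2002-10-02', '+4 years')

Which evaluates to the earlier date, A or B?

A

A = 2002-01-30.
B = 2006-10-02.
A is earlier.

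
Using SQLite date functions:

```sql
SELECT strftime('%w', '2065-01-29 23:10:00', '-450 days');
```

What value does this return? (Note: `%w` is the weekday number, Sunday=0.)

2

First apply '-450 days': 2065-01-29 23:10:00 → 2063-11-06 23:10:00.
2063-11-06 is a Tuesday; with Sunday=0 that is 2.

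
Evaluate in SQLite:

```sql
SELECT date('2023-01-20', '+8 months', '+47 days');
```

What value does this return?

Adding +8 months to 2023-01-20 gives 2023-09-20.
Applying '+47 days' to 2023-09-20: counting 47 days forward gives 2023-11-06.

2023-11-06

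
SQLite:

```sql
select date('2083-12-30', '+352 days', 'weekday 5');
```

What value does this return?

Applying '+352 days' to 2083-12-30: counting 352 days forward gives 2084-12-16.
`weekday 5` advances to the next Friday; 2084-12-16 is a Saturday, so it moves forward to 2084-12-22.

2084-12-22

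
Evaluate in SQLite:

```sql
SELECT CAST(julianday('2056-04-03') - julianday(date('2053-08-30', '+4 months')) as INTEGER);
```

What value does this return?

Adding +4 months to 2053-08-30 gives 2053-12-30.
1 day remains in December 2053 after the 30th (31 − 30).
Full months from January 2054 through March 2056 contribute their day counts.
Then 3 days into April 2056.
Total: 1 + 31 + 28 + 31 + 30 + 31 + 30 + 31 + 31 + 30 + 31 + 30 + 31 + 31 + 28 + 31 + 30 + 31 + 30 + 31 + 31 + 30 + 31 + 30 + 31 + 31 + 29 + 31 + 3 = 825.

825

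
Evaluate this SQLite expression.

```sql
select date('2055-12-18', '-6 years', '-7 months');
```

2049-05-18

Adding -6 years to 2055-12-18 gives 2049-12-18.
Adding -7 months to 2049-12-18 gives 2049-05-18.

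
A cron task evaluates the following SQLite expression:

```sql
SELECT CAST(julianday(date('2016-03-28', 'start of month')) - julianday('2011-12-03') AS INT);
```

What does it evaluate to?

1550

`start of month` rewinds 2016-03-28 to 2016-03-01.
28 days remain in December 2011 after the 3rd (31 − 3).
Full months from January 2012 through February 2016 contribute their day counts.
Then 1 day into March 2016.
Total: 28 + 31 + 29 + 31 + 30 + 31 + 30 + 31 + 31 + 30 + 31 + 30 + 31 + 31 + 28 + 31 + 30 + 31 + 30 + 31 + 31 + 30 + 31 + 30 + 31 + 31 + 28 + 31 + 30 + 31 + 30 + 31 + 31 + 30 + 31 + 30 + 31 + 31 + 28 + 31 + 30 + 31 + 30 + 31 + 31 + 30 + 31 + 30 + 31 + 31 + 29 + 1 = 1550.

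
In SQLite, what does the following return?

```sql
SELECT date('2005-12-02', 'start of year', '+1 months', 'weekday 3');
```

2005-02-02

`start of year` rewinds 2005-12-02 to 2005-01-01.
Adding +1 month to 2005-01-01 gives 2005-02-01.
`weekday 3` advances to the next Wednesday; 2005-02-01 is a Tuesday, so it moves forward to 2005-02-02.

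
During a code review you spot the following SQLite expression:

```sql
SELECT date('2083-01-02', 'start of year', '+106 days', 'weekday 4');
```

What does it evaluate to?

`start of year` rewinds 2083-01-02 to 2083-01-01.
Applying '+106 days' to 2083-01-01: counting 106 days forward gives 2083-04-17.
`weekday 4` advances to the next Thursday; 2083-04-17 is a Saturday, so it moves forward to 2083-04-22.

2083-04-22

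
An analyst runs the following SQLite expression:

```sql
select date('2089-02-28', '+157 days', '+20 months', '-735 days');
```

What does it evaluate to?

Applying '+157 days' to 2089-02-28: counting 157 days forward gives 2089-08-04.
Adding +20 months to 2089-08-04 gives 2091-04-04.
Applying '-735 days' to 2091-04-04: counting 735 days back gives 2089-03-30.

2089-03-30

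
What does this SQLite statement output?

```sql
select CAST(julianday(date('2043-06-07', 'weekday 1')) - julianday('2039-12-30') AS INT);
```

`weekday 1` advances to the next Monday; 2043-06-07 is a Sunday, so it moves forward to 2043-06-08.
1 day remains in December 2039 after the 30th (31 − 30).
Full months from January 2040 through May 2043 contribute their day counts.
Then 8 days into June 2043.
Total: 1 + 31 + 29 + 31 + 30 + 31 + 30 + 31 + 31 + 30 + 31 + 30 + 31 + 31 + 28 + 31 + 30 + 31 + 30 + 31 + 31 + 30 + 31 + 30 + 31 + 31 + 28 + 31 + 30 + 31 + 30 + 31 + 31 + 30 + 31 + 30 + 31 + 31 + 28 + 31 + 30 + 31 + 8 = 1256.

1256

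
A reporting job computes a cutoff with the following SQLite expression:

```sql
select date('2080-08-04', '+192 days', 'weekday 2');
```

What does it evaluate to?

Applying '+192 days' to 2080-08-04: counting 192 days forward gives 2081-02-12.
`weekday 2` advances to the next Tuesday; 2081-02-12 is a Wednesday, so it moves forward to 2081-02-18.

2081-02-18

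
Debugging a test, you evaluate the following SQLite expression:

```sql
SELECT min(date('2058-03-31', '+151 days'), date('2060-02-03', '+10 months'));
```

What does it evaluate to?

2058-08-29

date('2058-03-31', '+151 days') → 2058-08-29.
date('2060-02-03', '+10 months') → 2060-12-03.
Earlier of the two is 2058-08-29.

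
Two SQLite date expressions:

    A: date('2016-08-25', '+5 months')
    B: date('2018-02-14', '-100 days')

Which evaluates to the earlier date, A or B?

A = 2017-01-25.
B = 2017-11-06.
A is earlier.

A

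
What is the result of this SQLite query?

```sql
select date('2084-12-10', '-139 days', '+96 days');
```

2084-10-28

Applying '-139 days' to 2084-12-10: counting 139 days back gives 2084-07-24.
Applying '+96 days' to 2084-07-24: counting 96 days forward gives 2084-10-28.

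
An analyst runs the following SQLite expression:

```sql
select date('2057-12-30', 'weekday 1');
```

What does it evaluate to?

2057-12-31

`weekday 1` advances to the next Monday; 2057-12-30 is a Sunday, so it moves forward to 2057-12-31.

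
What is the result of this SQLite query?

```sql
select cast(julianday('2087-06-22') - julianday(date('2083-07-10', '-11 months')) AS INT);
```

Adding -11 months to 2083-07-10 gives 2082-08-10.
21 days remain in August 2082 after the 10th (31 − 10).
Full months from September 2082 through May 2087 contribute their day counts.
Then 22 days into June 2087.
Total: 21 + 30 + 31 + 30 + 31 + 31 + 28 + 31 + 30 + 31 + 30 + 31 + 31 + 30 + 31 + 30 + 31 + 31 + 29 + 31 + 30 + 31 + 30 + 31 + 31 + 30 + 31 + 30 + 31 + 31 + 28 + 31 + 30 + 31 + 30 + 31 + 31 + 30 + 31 + 30 + 31 + 31 + 28 + 31 + 30 + 31 + 30 + 31 + 31 + 30 + 31 + 30 + 31 + 31 + 28 + 31 + 30 + 31 + 22 = 1777.

1777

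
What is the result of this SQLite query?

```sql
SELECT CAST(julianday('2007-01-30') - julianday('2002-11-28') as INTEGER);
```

1524

2 days remain in November 2002 after the 28th (30 − 28).
Full months from December 2002 through December 2006 contribute their day counts.
Then 30 days into January 2007.
Total: 2 + 31 + 31 + 28 + 31 + 30 + 31 + 30 + 31 + 31 + 30 + 31 + 30 + 31 + 31 + 29 + 31 + 30 + 31 + 30 + 31 + 31 + 30 + 31 + 30 + 31 + 31 + 28 + 31 + 30 + 31 + 30 + 31 + 31 + 30 + 31 + 30 + 31 + 31 + 28 + 31 + 30 + 31 + 30 + 31 + 31 + 30 + 31 + 30 + 31 + 30 = 1524.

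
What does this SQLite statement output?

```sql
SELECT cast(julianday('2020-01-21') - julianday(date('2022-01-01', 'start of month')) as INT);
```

`start of month` rewinds 2022-01-01 to 2022-01-01.
10 days remain in January 2020 after the 21st (31 − 21).
Full months from February 2020 through December 2021 contribute their day counts.
Then 1 day into January 2022.
Total: 10 + 29 + 31 + 30 + 31 + 30 + 31 + 31 + 30 + 31 + 30 + 31 + 31 + 28 + 31 + 30 + 31 + 30 + 31 + 31 + 30 + 31 + 30 + 31 + 1 = 711.
The subtraction is earlier − later, so the result is −711 → -711.

-711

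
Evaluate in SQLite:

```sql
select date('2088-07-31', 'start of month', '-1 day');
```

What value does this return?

2088-06-30

`start of month` rewinds 2088-07-31 to 2088-07-01.
Going back 1 day from 2088-07-01 reaches 2088-06-30 (last day of June, 30 days).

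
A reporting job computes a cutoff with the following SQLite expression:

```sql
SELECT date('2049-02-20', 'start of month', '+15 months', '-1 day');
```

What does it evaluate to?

`start of month` rewinds 2049-02-20 to 2049-02-01.
Adding +15 months to 2049-02-01 gives 2050-05-01.
Going back 1 day from 2050-05-01 reaches 2050-04-30 (last day of April, 30 days).

2050-04-30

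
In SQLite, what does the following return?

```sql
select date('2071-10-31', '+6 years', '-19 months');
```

2076-03-31

Adding +6 years to 2071-10-31 gives 2077-10-31.
Adding -19 months to 2077-10-31 gives 2076-03-31.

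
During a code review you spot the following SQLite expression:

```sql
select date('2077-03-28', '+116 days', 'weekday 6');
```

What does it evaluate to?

Applying '+116 days' to 2077-03-28: counting 116 days forward gives 2077-07-22.
`weekday 6` advances to the next Saturday; 2077-07-22 is a Thursday, so it moves forward to 2077-07-24.

2077-07-24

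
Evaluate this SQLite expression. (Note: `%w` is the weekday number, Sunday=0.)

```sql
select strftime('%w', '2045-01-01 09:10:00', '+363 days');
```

First apply '+363 days': 2045-01-01 09:10:00 → 2045-12-30 09:10:00.
2045-12-30 is a Saturday; with Sunday=0 that is 6.

6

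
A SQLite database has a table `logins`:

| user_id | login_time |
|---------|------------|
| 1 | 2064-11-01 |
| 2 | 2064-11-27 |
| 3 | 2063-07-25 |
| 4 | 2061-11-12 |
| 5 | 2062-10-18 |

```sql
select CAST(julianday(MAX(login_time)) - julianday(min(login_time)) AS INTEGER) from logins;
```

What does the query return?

1111

MIN = 2061-11-12, MAX = 2064-11-27.
18 days remain in November 2061 after the 12th (30 − 12).
Full months from December 2061 through October 2064 contribute their day counts.
Then 27 days into November 2064.
Total: 18 + 31 + 31 + 28 + 31 + 30 + 31 + 30 + 31 + 31 + 30 + 31 + 30 + 31 + 31 + 28 + 31 + 30 + 31 + 30 + 31 + 31 + 30 + 31 + 30 + 31 + 31 + 29 + 31 + 30 + 31 + 30 + 31 + 31 + 30 + 31 + 27 = 1111.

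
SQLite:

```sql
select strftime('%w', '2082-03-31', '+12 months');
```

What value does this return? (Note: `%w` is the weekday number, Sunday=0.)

3

First apply '+12 months': 2082-03-31 → 2083-03-31.
2083-03-31 is a Wednesday; with Sunday=0 that is 3.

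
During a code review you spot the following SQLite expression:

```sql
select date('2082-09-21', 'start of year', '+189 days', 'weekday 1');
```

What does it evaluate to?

`start of year` rewinds 2082-09-21 to 2082-01-01.
Applying '+189 days' to 2082-01-01: counting 189 days forward gives 2082-07-09.
`weekday 1` advances to the next Monday; 2082-07-09 is a Thursday, so it moves forward to 2082-07-13.

2082-07-13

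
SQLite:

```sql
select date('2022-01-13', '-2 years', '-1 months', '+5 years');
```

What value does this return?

Adding -2 years to 2022-01-13 gives 2020-01-13.
Adding -1 month to 2020-01-13 gives 2019-12-13.
Adding +5 years to 2019-12-13 gives 2024-12-13.

2024-12-13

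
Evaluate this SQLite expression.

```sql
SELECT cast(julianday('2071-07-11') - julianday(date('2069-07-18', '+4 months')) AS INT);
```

600

Adding +4 months to 2069-07-18 gives 2069-11-18.
12 days remain in November 2069 after the 18th (30 − 18).
Full months from December 2069 through June 2071 contribute their day counts.
Then 11 days into July 2071.
Total: 12 + 31 + 31 + 28 + 31 + 30 + 31 + 30 + 31 + 31 + 30 + 31 + 30 + 31 + 31 + 28 + 31 + 30 + 31 + 30 + 11 = 600.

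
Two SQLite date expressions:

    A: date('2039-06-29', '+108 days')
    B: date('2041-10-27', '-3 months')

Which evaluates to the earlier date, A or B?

A = 2039-10-15.
B = 2041-07-27.
A is earlier.

A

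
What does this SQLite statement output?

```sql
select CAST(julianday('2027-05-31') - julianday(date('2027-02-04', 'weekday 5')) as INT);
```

`weekday 5` advances to the next Friday; 2027-02-04 is a Thursday, so it moves forward to 2027-02-05.
23 days remain in February 2027 after the 5th (28 − 5).
March 2027: 31 days.
April 2027: 30 days.
Then 31 days into May 2027.
Total: 23 + 31 + 30 + 31 = 115.

115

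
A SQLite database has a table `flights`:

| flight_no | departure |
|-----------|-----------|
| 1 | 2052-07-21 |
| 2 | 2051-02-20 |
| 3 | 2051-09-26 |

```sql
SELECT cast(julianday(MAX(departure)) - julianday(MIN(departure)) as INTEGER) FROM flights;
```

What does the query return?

MIN = 2051-02-20, MAX = 2052-07-21.
8 days remain in February 2051 after the 20th (28 − 20).
Full months from March 2051 through June 2052 contribute their day counts.
Then 21 days into July 2052.
Total: 8 + 31 + 30 + 31 + 30 + 31 + 31 + 30 + 31 + 30 + 31 + 31 + 29 + 31 + 30 + 31 + 30 + 21 = 517.

517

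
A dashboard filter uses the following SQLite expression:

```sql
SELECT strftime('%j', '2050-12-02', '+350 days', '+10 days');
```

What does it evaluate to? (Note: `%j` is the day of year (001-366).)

331

First apply '+350 days', '+10 days': 2050-12-02 → 2051-11-27.
Day-of-year for 2051-11-27: days since 2051-01-01 inclusive = 331, zero-padded to 331.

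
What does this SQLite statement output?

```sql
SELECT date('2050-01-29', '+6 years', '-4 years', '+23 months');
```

Adding +6 years to 2050-01-29 gives 2056-01-29.
Adding -4 years to 2056-01-29 gives 2052-01-29.
Adding +23 months to 2052-01-29 gives 2053-12-29.

2053-12-29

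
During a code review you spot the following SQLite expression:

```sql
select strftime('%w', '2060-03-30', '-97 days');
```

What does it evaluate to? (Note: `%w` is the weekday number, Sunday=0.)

3

First apply '-97 days': 2060-03-30 → 2059-12-24.
2059-12-24 is a Wednesday; with Sunday=0 that is 3.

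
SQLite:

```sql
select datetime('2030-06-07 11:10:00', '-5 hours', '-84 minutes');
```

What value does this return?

-5 hours from 2030-06-07 11:10:00 is 2030-06-07 06:10:00.
84 minutes = 1h 24m; -84 minutes from 2030-06-07 06:10:00 is 2030-06-07 04:46:00.

2030-06-07 04:46:00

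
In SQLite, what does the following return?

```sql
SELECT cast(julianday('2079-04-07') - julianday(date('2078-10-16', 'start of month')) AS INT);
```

`start of month` rewinds 2078-10-16 to 2078-10-01.
30 days remain in October 2078 after the 1st (31 − 1).
November 2078: 30 days.
December 2078: 31 days.
January 2079: 31 days.
February 2079: 28 days.
March 2079: 31 days.
Then 7 days into April 2079.
Total: 30 + 30 + 31 + 31 + 28 + 31 + 7 = 188.

188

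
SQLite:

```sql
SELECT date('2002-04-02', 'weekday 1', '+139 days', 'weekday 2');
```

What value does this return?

2002-08-27

`weekday 1` advances to the next Monday; 2002-04-02 is a Tuesday, so it moves forward to 2002-04-08.
Applying '+139 days' to 2002-04-08: counting 139 days forward gives 2002-08-25.
`weekday 2` advances to the next Tuesday; 2002-08-25 is a Sunday, so it moves forward to 2002-08-27.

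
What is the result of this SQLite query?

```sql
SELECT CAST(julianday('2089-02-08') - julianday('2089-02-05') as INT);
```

Both dates are in February 2089: 8 − 5 = 3.

3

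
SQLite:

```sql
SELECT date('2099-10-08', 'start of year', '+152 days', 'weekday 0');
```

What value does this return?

2099-06-07

`start of year` rewinds 2099-10-08 to 2099-01-01.
Applying '+152 days' to 2099-01-01: counting 152 days forward gives 2099-06-02.
`weekday 0` advances to the next Sunday; 2099-06-02 is a Tuesday, so it moves forward to 2099-06-07.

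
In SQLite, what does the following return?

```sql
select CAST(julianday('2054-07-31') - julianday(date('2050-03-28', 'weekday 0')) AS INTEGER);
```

1580

`weekday 0` advances to the next Sunday; 2050-03-28 is a Monday, so it moves forward to 2050-04-03.
27 days remain in April 2050 after the 3rd (30 − 3).
Full months from May 2050 through June 2054 contribute their day counts.
Then 31 days into July 2054.
Total: 27 + 31 + 30 + 31 + 31 + 30 + 31 + 30 + 31 + 31 + 28 + 31 + 30 + 31 + 30 + 31 + 31 + 30 + 31 + 30 + 31 + 31 + 29 + 31 + 30 + 31 + 30 + 31 + 31 + 30 + 31 + 30 + 31 + 31 + 28 + 31 + 30 + 31 + 30 + 31 + 31 + 30 + 31 + 30 + 31 + 31 + 28 + 31 + 30 + 31 + 30 + 31 = 1580.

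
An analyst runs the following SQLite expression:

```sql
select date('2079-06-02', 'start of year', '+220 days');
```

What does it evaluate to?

`start of year` rewinds 2079-06-02 to 2079-01-01.
Applying '+220 days' to 2079-01-01: counting 220 days forward gives 2079-08-09.

2079-08-09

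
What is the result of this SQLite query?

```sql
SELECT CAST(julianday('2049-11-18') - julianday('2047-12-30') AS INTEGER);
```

1 day remains in December 2047 after the 30th (31 − 30).
Full months from January 2048 through October 2049 contribute their day counts.
Then 18 days into November 2049.
Total: 1 + 31 + 29 + 31 + 30 + 31 + 30 + 31 + 31 + 30 + 31 + 30 + 31 + 31 + 28 + 31 + 30 + 31 + 30 + 31 + 31 + 30 + 31 + 18 = 689.

689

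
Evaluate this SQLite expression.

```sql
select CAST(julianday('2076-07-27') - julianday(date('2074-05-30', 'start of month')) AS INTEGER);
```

818

`start of month` rewinds 2074-05-30 to 2074-05-01.
30 days remain in May 2074 after the 1st (31 − 1).
Full months from June 2074 through June 2076 contribute their day counts.
Then 27 days into July 2076.
Total: 30 + 30 + 31 + 31 + 30 + 31 + 30 + 31 + 31 + 28 + 31 + 30 + 31 + 30 + 31 + 31 + 30 + 31 + 30 + 31 + 31 + 29 + 31 + 30 + 31 + 30 + 27 = 818.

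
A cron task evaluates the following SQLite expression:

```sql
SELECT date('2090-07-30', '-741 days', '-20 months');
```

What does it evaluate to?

Applying '-741 days' to 2090-07-30: counting 741 days back gives 2088-07-19.
Adding -20 months to 2088-07-19 gives 2086-11-19.

2086-11-19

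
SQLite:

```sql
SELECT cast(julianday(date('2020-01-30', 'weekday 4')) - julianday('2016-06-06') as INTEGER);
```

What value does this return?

`weekday 4` advances to the next Thursday; 2020-01-30 is already a Thursday, so it stays at 2020-01-30.
24 days remain in June 2016 after the 6th (30 − 6).
Full months from July 2016 through December 2019 contribute their day counts.
Then 30 days into January 2020.
Total: 24 + 31 + 31 + 30 + 31 + 30 + 31 + 31 + 28 + 31 + 30 + 31 + 30 + 31 + 31 + 30 + 31 + 30 + 31 + 31 + 28 + 31 + 30 + 31 + 30 + 31 + 31 + 30 + 31 + 30 + 31 + 31 + 28 + 31 + 30 + 31 + 30 + 31 + 31 + 30 + 31 + 30 + 31 + 30 = 1333.

1333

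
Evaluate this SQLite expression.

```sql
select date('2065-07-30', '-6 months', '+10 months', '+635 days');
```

Adding -6 months to 2065-07-30 gives 2065-01-30.
Adding +10 months to 2065-01-30 gives 2065-11-30.
Applying '+635 days' to 2065-11-30: counting 635 days forward gives 2067-08-27.

2067-08-27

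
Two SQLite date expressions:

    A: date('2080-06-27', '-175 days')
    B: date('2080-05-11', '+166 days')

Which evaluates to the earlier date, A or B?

A = 2080-01-04.
B = 2080-10-24.
A is earlier.

A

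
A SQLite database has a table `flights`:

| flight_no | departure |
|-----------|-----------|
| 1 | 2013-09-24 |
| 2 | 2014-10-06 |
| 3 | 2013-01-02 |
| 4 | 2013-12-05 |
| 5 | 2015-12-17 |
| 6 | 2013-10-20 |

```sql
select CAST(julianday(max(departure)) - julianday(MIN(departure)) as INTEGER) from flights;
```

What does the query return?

MIN = 2013-01-02, MAX = 2015-12-17.
29 days remain in January 2013 after the 2nd (31 − 2).
Full months from February 2013 through November 2015 contribute their day counts.
Then 17 days into December 2015.
Total: 29 + 28 + 31 + 30 + 31 + 30 + 31 + 31 + 30 + 31 + 30 + 31 + 31 + 28 + 31 + 30 + 31 + 30 + 31 + 31 + 30 + 31 + 30 + 31 + 31 + 28 + 31 + 30 + 31 + 30 + 31 + 31 + 30 + 31 + 30 + 17 = 1079.

1079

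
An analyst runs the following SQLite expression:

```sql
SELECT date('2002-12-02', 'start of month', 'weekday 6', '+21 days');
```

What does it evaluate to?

2002-12-28

`start of month` rewinds 2002-12-02 to 2002-12-01.
`weekday 6` advances to the next Saturday; 2002-12-01 is a Sunday, so it moves forward to 2002-12-07.
Advancing 21 more days within December lands on 2002-12-28.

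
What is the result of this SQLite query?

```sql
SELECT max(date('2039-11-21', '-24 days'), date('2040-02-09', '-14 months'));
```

2039-10-28

date('2039-11-21', '-24 days') → 2039-10-28.
date('2040-02-09', '-14 months') → 2038-12-09.
Later of the two is 2039-10-28.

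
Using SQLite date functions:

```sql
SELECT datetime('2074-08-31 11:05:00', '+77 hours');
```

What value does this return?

+77 hours from 2074-08-31 11:05:00 is 2074-09-03 16:05:00 (crosses midnight).

2074-09-03 16:05:00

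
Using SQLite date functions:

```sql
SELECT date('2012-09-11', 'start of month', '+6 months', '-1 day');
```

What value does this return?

2013-02-28

`start of month` rewinds 2012-09-11 to 2012-09-01.
Adding +6 months to 2012-09-01 gives 2013-03-01.
Going back 1 day from 2013-03-01 reaches 2013-02-28 (last day of February, 28 days).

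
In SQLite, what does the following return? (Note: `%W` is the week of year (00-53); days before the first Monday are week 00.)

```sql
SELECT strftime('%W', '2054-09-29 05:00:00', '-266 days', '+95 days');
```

14

First apply '-266 days', '+95 days': 2054-09-29 05:00:00 → 2054-04-11 05:00:00.
2054-04-11 is a Saturday. SQLite's %W counts Mondays since the year started; the result is 14.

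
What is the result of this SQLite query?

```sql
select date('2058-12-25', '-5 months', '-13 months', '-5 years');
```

Adding -5 months to 2058-12-25 gives 2058-07-25.
Adding -13 months to 2058-07-25 gives 2057-06-25.
Adding -5 years to 2057-06-25 gives 2052-06-25.

2052-06-25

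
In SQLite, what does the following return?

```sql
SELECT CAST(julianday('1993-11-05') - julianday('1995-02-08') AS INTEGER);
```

-460

25 days remain in November 1993 after the 5th (30 − 5).
Full months from December 1993 through January 1995 contribute their day counts.
Then 8 days into February 1995.
Total: 25 + 31 + 31 + 28 + 31 + 30 + 31 + 30 + 31 + 31 + 30 + 31 + 30 + 31 + 31 + 8 = 460.
The subtraction is earlier − later, so the result is −460 → -460.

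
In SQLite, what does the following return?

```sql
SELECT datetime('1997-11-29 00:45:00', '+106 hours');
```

+106 hours from 1997-11-29 00:45:00 is 1997-12-03 10:45:00 (crosses midnight).

1997-12-03 10:45:00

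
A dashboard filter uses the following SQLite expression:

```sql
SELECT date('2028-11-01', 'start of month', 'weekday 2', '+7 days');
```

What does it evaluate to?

2028-11-14

`start of month` rewinds 2028-11-01 to 2028-11-01.
`weekday 2` advances to the next Tuesday; 2028-11-01 is a Wednesday, so it moves forward to 2028-11-07.
Advancing 7 more days within November lands on 2028-11-14.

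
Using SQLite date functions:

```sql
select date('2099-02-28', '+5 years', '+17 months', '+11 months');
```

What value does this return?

2106-06-28

Adding +5 years to 2099-02-28 gives 2104-02-28.
Adding +17 months to 2104-02-28 gives 2105-07-28.
Adding +11 months to 2105-07-28 gives 2106-06-28.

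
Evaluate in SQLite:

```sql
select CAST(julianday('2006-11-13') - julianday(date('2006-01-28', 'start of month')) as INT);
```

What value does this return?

316

`start of month` rewinds 2006-01-28 to 2006-01-01.
30 days remain in January 2006 after the 1st (31 − 1).
Full months from February 2006 through October 2006 contribute their day counts.
Then 13 days into November 2006.
Total: 30 + 28 + 31 + 30 + 31 + 30 + 31 + 31 + 30 + 31 + 13 = 316.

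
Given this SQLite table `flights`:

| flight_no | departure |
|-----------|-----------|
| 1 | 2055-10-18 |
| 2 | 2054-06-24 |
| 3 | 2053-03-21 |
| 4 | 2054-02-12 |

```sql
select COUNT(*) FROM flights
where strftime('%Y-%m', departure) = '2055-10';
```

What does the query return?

1

Rows with year-month 2055-10: 2055-10-18 → 1.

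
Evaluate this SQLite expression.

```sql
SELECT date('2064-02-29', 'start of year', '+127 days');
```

2064-05-07

`start of year` rewinds 2064-02-29 to 2064-01-01.
Applying '+127 days' to 2064-01-01: counting 127 days forward gives 2064-05-07.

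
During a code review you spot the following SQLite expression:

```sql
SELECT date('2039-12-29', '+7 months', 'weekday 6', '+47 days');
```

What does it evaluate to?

Adding +7 months to 2039-12-29 gives 2040-07-29.
`weekday 6` advances to the next Saturday; 2040-07-29 is a Sunday, so it moves forward to 2040-08-04.
Applying '+47 days' to 2040-08-04: counting 47 days forward gives 2040-09-20.

2040-09-20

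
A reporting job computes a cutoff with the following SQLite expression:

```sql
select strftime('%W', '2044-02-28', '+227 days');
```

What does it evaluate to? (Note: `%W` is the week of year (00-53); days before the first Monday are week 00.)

41

First apply '+227 days': 2044-02-28 → 2044-10-12.
2044-10-12 is a Wednesday. SQLite's %W counts Mondays since the year started; the result is 41.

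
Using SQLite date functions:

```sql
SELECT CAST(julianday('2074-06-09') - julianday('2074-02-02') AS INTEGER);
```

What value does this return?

26 days remain in February 2074 after the 2nd (28 − 2).
March 2074: 31 days.
April 2074: 30 days.
May 2074: 31 days.
Then 9 days into June 2074.
Total: 26 + 31 + 30 + 31 + 9 = 127.

127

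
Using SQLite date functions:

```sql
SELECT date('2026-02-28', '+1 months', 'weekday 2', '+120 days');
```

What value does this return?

2026-07-29

Adding +1 month to 2026-02-28 gives 2026-03-28.
`weekday 2` advances to the next Tuesday; 2026-03-28 is a Saturday, so it moves forward to 2026-03-31.
Applying '+120 days' to 2026-03-31: counting 120 days forward gives 2026-07-29.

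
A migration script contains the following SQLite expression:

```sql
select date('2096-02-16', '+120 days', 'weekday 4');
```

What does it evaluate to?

2096-06-21

Applying '+120 days' to 2096-02-16: counting 120 days forward gives 2096-06-15.
`weekday 4` advances to the next Thursday; 2096-06-15 is a Friday, so it moves forward to 2096-06-21.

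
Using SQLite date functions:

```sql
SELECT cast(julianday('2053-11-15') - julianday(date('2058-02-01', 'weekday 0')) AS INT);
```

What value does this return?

-1541

`weekday 0` advances to the next Sunday; 2058-02-01 is a Friday, so it moves forward to 2058-02-03.
15 days remain in November 2053 after the 15th (30 − 15).
Full months from December 2053 through January 2058 contribute their day counts.
Then 3 days into February 2058.
Total: 15 + 31 + 31 + 28 + 31 + 30 + 31 + 30 + 31 + 31 + 30 + 31 + 30 + 31 + 31 + 28 + 31 + 30 + 31 + 30 + 31 + 31 + 30 + 31 + 30 + 31 + 31 + 29 + 31 + 30 + 31 + 30 + 31 + 31 + 30 + 31 + 30 + 31 + 31 + 28 + 31 + 30 + 31 + 30 + 31 + 31 + 30 + 31 + 30 + 31 + 31 + 3 = 1541.
The subtraction is earlier − later, so the result is −1541 → -1541.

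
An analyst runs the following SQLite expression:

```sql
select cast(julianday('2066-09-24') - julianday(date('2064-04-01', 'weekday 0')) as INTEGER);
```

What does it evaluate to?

`weekday 0` advances to the next Sunday; 2064-04-01 is a Tuesday, so it moves forward to 2064-04-06.
24 days remain in April 2064 after the 6th (30 − 6).
Full months from May 2064 through August 2066 contribute their day counts.
Then 24 days into September 2066.
Total: 24 + 31 + 30 + 31 + 31 + 30 + 31 + 30 + 31 + 31 + 28 + 31 + 30 + 31 + 30 + 31 + 31 + 30 + 31 + 30 + 31 + 31 + 28 + 31 + 30 + 31 + 30 + 31 + 31 + 24 = 901.

901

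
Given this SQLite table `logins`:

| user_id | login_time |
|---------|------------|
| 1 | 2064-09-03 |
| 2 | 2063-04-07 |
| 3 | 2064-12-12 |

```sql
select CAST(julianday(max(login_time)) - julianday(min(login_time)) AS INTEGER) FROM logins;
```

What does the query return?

615

MIN = 2063-04-07, MAX = 2064-12-12.
23 days remain in April 2063 after the 7th (30 − 7).
Full months from May 2063 through November 2064 contribute their day counts.
Then 12 days into December 2064.
Total: 23 + 31 + 30 + 31 + 31 + 30 + 31 + 30 + 31 + 31 + 29 + 31 + 30 + 31 + 30 + 31 + 31 + 30 + 31 + 30 + 12 = 615.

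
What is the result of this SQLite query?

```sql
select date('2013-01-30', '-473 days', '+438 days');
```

2012-12-26

Applying '-473 days' to 2013-01-30: counting 473 days back gives 2011-10-15.
Applying '+438 days' to 2011-10-15: counting 438 days forward gives 2012-12-26.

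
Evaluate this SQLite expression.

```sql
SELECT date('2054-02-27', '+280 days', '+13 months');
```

2056-01-04

Applying '+280 days' to 2054-02-27: counting 280 days forward gives 2054-12-04.
Adding +13 months to 2054-12-04 gives 2056-01-04.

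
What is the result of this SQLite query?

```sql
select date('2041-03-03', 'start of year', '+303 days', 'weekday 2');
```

2041-11-05

`start of year` rewinds 2041-03-03 to 2041-01-01.
Applying '+303 days' to 2041-01-01: counting 303 days forward gives 2041-10-31.
`weekday 2` advances to the next Tuesday; 2041-10-31 is a Thursday, so it moves forward to 2041-11-05.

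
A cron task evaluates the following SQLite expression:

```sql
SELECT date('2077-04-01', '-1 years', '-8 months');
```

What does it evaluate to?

Adding -1 year to 2077-04-01 gives 2076-04-01.
Adding -8 months to 2076-04-01 gives 2075-08-01.

2075-08-01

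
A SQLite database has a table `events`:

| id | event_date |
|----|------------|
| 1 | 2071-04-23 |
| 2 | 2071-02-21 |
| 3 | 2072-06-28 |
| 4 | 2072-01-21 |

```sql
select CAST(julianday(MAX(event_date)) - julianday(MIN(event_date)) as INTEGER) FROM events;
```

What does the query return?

MIN = 2071-02-21, MAX = 2072-06-28.
7 days remain in February 2071 after the 21st (28 − 21).
Full months from March 2071 through May 2072 contribute their day counts.
Then 28 days into June 2072.
Total: 7 + 31 + 30 + 31 + 30 + 31 + 31 + 30 + 31 + 30 + 31 + 31 + 29 + 31 + 30 + 31 + 28 = 493.

493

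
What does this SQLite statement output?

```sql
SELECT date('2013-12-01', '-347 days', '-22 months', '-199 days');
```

2010-08-04

Applying '-347 days' to 2013-12-01: counting 347 days back gives 2012-12-19.
Adding -22 months to 2012-12-19 gives 2011-02-19.
Applying '-199 days' to 2011-02-19: counting 199 days back gives 2010-08-04.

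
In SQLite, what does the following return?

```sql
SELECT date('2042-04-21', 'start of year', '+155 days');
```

`start of year` rewinds 2042-04-21 to 2042-01-01.
Applying '+155 days' to 2042-01-01: counting 155 days forward gives 2042-06-05.

2042-06-05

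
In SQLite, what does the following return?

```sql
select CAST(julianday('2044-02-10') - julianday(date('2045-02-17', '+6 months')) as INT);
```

Adding +6 months to 2045-02-17 gives 2045-08-17.
19 days remain in February 2044 after the 10th (29 − 10).
Full months from March 2044 through July 2045 contribute their day counts.
Then 17 days into August 2045.
Total: 19 + 31 + 30 + 31 + 30 + 31 + 31 + 30 + 31 + 30 + 31 + 31 + 28 + 31 + 30 + 31 + 30 + 31 + 17 = 554.
The subtraction is earlier − later, so the result is −554 → -554.

-554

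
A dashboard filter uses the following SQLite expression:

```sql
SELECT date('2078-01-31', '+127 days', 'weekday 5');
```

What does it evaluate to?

2078-06-10

Applying '+127 days' to 2078-01-31: counting 127 days forward gives 2078-06-07.
`weekday 5` advances to the next Friday; 2078-06-07 is a Tuesday, so it moves forward to 2078-06-10.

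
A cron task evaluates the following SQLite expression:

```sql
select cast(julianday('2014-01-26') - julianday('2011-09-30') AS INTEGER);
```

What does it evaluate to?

0 days remain in September 2011 after the 30th (30 − 30).
Full months from October 2011 through December 2013 contribute their day counts.
Then 26 days into January 2014.
Total: 0 + 31 + 30 + 31 + 31 + 29 + 31 + 30 + 31 + 30 + 31 + 31 + 30 + 31 + 30 + 31 + 31 + 28 + 31 + 30 + 31 + 30 + 31 + 31 + 30 + 31 + 30 + 31 + 26 = 849.

849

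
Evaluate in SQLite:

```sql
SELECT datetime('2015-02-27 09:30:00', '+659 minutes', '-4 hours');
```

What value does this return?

2015-02-27 16:29:00

659 minutes = 10h 59m; +659 minutes from 2015-02-27 09:30:00 is 2015-02-27 20:29:00.
-4 hours from 2015-02-27 20:29:00 is 2015-02-27 16:29:00.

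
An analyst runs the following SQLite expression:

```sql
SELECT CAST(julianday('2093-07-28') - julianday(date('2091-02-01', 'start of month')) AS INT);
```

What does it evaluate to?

908

`start of month` rewinds 2091-02-01 to 2091-02-01.
27 days remain in February 2091 after the 1st (28 − 1).
Full months from March 2091 through June 2093 contribute their day counts.
Then 28 days into July 2093.
Total: 27 + 31 + 30 + 31 + 30 + 31 + 31 + 30 + 31 + 30 + 31 + 31 + 29 + 31 + 30 + 31 + 30 + 31 + 31 + 30 + 31 + 30 + 31 + 31 + 28 + 31 + 30 + 31 + 30 + 28 = 908.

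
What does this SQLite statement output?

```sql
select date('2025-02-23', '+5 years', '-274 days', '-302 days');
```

2028-07-27

Adding +5 years to 2025-02-23 gives 2030-02-23.
Applying '-274 days' to 2030-02-23: counting 274 days back gives 2029-05-25.
Applying '-302 days' to 2029-05-25: counting 302 days back gives 2028-07-27.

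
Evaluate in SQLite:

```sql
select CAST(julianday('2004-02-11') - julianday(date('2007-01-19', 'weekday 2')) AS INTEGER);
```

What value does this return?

-1077

`weekday 2` advances to the next Tuesday; 2007-01-19 is a Friday, so it moves forward to 2007-01-23.
18 days remain in February 2004 after the 11th (29 − 11).
Full months from March 2004 through December 2006 contribute their day counts.
Then 23 days into January 2007.
Total: 18 + 31 + 30 + 31 + 30 + 31 + 31 + 30 + 31 + 30 + 31 + 31 + 28 + 31 + 30 + 31 + 30 + 31 + 31 + 30 + 31 + 30 + 31 + 31 + 28 + 31 + 30 + 31 + 30 + 31 + 31 + 30 + 31 + 30 + 31 + 23 = 1077.
The subtraction is earlier − later, so the result is −1077 → -1077.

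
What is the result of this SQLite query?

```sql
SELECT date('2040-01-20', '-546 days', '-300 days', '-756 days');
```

2035-09-01

Applying '-546 days' to 2040-01-20: counting 546 days back gives 2038-07-23.
Applying '-300 days' to 2038-07-23: counting 300 days back gives 2037-09-26.
Applying '-756 days' to 2037-09-26: counting 756 days back gives 2035-09-01.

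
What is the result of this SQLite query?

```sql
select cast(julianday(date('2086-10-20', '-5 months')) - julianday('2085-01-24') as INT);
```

481

Adding -5 months to 2086-10-20 gives 2086-05-20.
7 days remain in January 2085 after the 24th (31 − 24).
Full months from February 2085 through April 2086 contribute their day counts.
Then 20 days into May 2086.
Total: 7 + 28 + 31 + 30 + 31 + 30 + 31 + 31 + 30 + 31 + 30 + 31 + 31 + 28 + 31 + 30 + 20 = 481.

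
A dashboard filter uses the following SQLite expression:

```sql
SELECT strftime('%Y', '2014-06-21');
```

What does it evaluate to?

2014

`%Y` extracts the 4-digit year: 2014.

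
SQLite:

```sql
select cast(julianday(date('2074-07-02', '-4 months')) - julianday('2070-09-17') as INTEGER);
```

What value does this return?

1262

Adding -4 months to 2074-07-02 gives 2074-03-02.
13 days remain in September 2070 after the 17th (30 − 17).
Full months from October 2070 through February 2074 contribute their day counts.
Then 2 days into March 2074.
Total: 13 + 31 + 30 + 31 + 31 + 28 + 31 + 30 + 31 + 30 + 31 + 31 + 30 + 31 + 30 + 31 + 31 + 29 + 31 + 30 + 31 + 30 + 31 + 31 + 30 + 31 + 30 + 31 + 31 + 28 + 31 + 30 + 31 + 30 + 31 + 31 + 30 + 31 + 30 + 31 + 31 + 28 + 2 = 1262.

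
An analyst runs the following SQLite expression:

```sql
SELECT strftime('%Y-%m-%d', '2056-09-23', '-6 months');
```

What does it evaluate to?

First apply '-6 months': 2056-09-23 → 2056-03-23.
`%Y-%m-%d` extracts the ISO date: 2056-03-23.

2056-03-23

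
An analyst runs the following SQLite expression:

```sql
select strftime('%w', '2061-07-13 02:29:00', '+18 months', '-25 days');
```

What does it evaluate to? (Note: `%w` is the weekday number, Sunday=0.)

2

First apply '+18 months', '-25 days': 2061-07-13 02:29:00 → 2062-12-19 02:29:00.
2062-12-19 is a Tuesday; with Sunday=0 that is 2.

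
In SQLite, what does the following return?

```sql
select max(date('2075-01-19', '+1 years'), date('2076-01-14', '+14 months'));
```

date('2075-01-19', '+1 years') → 2076-01-19.
date('2076-01-14', '+14 months') → 2077-03-14.
Later of the two is 2077-03-14.

2077-03-14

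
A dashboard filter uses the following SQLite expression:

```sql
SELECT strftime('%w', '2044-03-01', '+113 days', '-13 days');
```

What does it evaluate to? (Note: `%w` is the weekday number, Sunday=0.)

4

First apply '+113 days', '-13 days': 2044-03-01 → 2044-06-09.
2044-06-09 is a Thursday; with Sunday=0 that is 4.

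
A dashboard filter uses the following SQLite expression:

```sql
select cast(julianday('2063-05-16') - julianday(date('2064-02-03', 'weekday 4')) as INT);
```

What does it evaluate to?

-267

`weekday 4` advances to the next Thursday; 2064-02-03 is a Sunday, so it moves forward to 2064-02-07.
15 days remain in May 2063 after the 16th (31 − 16).
Full months from June 2063 through January 2064 contribute their day counts.
Then 7 days into February 2064.
Total: 15 + 30 + 31 + 31 + 30 + 31 + 30 + 31 + 31 + 7 = 267.
The subtraction is earlier − later, so the result is −267 → -267.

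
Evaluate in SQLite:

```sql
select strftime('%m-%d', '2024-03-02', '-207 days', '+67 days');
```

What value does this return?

10-14

First apply '-207 days', '+67 days': 2024-03-02 → 2023-10-14.
`%m-%d` extracts the month-day: 10-14.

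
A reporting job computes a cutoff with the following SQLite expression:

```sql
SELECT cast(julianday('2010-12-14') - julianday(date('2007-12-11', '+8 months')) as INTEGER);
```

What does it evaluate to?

855

Adding +8 months to 2007-12-11 gives 2008-08-11.
20 days remain in August 2008 after the 11th (31 − 11).
Full months from September 2008 through November 2010 contribute their day counts.
Then 14 days into December 2010.
Total: 20 + 30 + 31 + 30 + 31 + 31 + 28 + 31 + 30 + 31 + 30 + 31 + 31 + 30 + 31 + 30 + 31 + 31 + 28 + 31 + 30 + 31 + 30 + 31 + 31 + 30 + 31 + 30 + 14 = 855.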